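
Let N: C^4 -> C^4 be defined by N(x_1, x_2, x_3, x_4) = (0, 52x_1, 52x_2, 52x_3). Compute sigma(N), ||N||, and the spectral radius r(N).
sigma(N) = {0}; ||N|| = 52; r(N) = 0. (N is nilpotent with N^4 = 0.)

On C^4, N is a strictly lower-triangular matrix with 52 on the subdiagonal and zeros elsewhere, so its characteristic polynomial is lambda^4 and every eigenvalue is 0: sigma(N) = {0}. For the operator norm, N e_i = 52e_{i+1} for i = 1, ..., 3 and N e_4 = 0, so the singular values of N are 52 (with multiplicity 3) and 0; hence ||N|| = 52. The spectral radius r(N) = max|lambda| = 0. Note ||N|| > r(N) — characteristic of non-normal nilpotent operators. Indeed N^4 = 0.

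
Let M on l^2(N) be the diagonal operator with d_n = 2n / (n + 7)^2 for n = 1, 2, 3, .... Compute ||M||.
||M|| = 1/14 (attained at n = 7)

For M diagonal, ||M|| = sup_n |d_n|. Treat f(x) = 2x / (x + 7)^2 for real x > 0. By the quotient rule, f'(x) = 2(7 - x)/(x + 7)^3, which is positive for x < 7 and negative for x > 7. So f has a unique maximum at x = 7, and since 7 is a positive integer, the supremum over n ≥ 1 is attained at n = 7: d_7 = 2·7/(7 + 7)^2 = 2·7/196 = 1/14. Hence ||M|| = 1/14.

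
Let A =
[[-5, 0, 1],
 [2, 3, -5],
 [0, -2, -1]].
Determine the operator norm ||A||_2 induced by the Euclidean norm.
||A||_2 ≈ 6.9395 (= sqrt(largest eigenvalue of A^T A))

||A||_2 = sigma_max(A) = sqrt(lambda_max(A^T A)). Form the symmetric matrix M = A^T A =
[[29, 6, -15],
 [6, 13, -13],
 [-15, -13, 27]].
Its characteristic polynomial (trace, sum of principal 2x2 minors, determinant of M give the coefficients) is
  p(λ) = det(λ I - M) = λ^3 - 69λ^2 + 1081λ - 3721.
No integer candidate from the rational root theorem (±divisors of 3721) is a root, so the roots are irrational. The cubic discriminant is Δ = 243117536 > 0, so there are three distinct real roots. p(4) = -437 and p(5) = 84 have opposite signs, so a root lies in (4, 5); Newton's method refines it to λ ≈ 4.8234. p(16) = 7 and p(17) = -372 have opposite signs, so a root lies in (16, 17); Newton's method refines it to λ ≈ 16.0195. p(48) = -217 and p(49) = 1228 have opposite signs, so a root lies in (48, 49); Newton's method refines it to λ ≈ 48.1572. Check (Vieta): the three roots sum to 69, matching tr M = 69.
So the eigenvalues of A^T A are ≈ 4.8234, 16.0195, 48.1572 (all ≥ 0, as they must be for A^T A). The largest is λ_max ≈ 48.1572, hence ||A||_2 = sqrt(λ_max) ≈ 6.9395.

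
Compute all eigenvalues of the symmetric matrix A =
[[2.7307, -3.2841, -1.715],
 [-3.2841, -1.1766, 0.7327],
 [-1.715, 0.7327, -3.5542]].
sigma(A) ≈ {-4, -3, 5}

A is real symmetric, so its spectrum consists of real eigenvalues. Expanding the characteristic polynomial of the displayed matrix gives
  det(λ I - A) = p(λ) = λ^3 + (2)λ^2 + (-23)λ + (-60).
Solving p(λ) = 0 yields eigenvalues ≈ -4, -3, 5. (A is shown rounded to 4 decimals, so these recover the underlying integer eigenvalues to within that precision.)
Verification: the trace of A = -2 equals the sum of eigenvalues -2, and det(A) ≈ 60.0007 matches the eigenvalue product 60.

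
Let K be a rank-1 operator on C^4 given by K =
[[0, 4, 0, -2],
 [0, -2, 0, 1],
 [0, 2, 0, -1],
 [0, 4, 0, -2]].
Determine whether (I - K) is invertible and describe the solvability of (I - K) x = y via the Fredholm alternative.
(I - K) is invertible (det(I - K) = 5 ≠ 0), so for every y in C^4 the equation (I - K) x = y has a unique solution.

K has rank 1, so it is an outer product K = u v^T: every row of K is a multiple of one row vector. Reading off the entries, u = (2, -1, 1, 2) and v = (0, 2, 0, -1) (row i of K equals u_i·v^T). A rank-one matrix u v^T satisfies K u = u (v·u) and kills the (3)-dimensional subspace v^⊥, so its characteristic polynomial is lambda^3 (lambda - v·u) with v·u = tr K = -4. Hence the eigenvalues of I - K are 1 (multiplicity 3) and 1 - (-4) = 5, so det(I - K) = 5. (Direct check: I - K =
[[1, -4, 0, 2],
 [0, 3, 0, -1],
 [0, -2, 1, 1],
 [0, -4, 0, 3]]
has determinant 5.) The finite-dimensional Fredholm alternative says: either (I - K) is invertible, or ker(I - K) ≠ {0} and then range(I - K) = ker((I - K)^*)^⊥, with dim ker(I - K) = dim ker((I - K)^*). Since det(I - K) ≠ 0, 1 is not an eigenvalue of K and ker(I - K) = {0}, so we are in the first case: for every y there is a unique x = (I - K)^(-1) y. Explicitly, by the Sherman–Morrison formula, (I - u v^T)^(-1) = I + u v^T/(1 - v·u), i.e. (I - K)^(-1) = I + K/(5).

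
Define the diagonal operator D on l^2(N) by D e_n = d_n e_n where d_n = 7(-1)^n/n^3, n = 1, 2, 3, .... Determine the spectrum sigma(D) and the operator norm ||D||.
sigma(D) = {7(-1)^n/n^3 : n ≥ 1} ∪ {0}; ||D|| = 7

A bounded diagonal operator on l^2 with diagonal entries d_n has spectrum equal to the closure of {d_n : n ≥ 1}: every d_n is an eigenvalue (with eigenvector e_n), so {d_n} ⊂ sigma(D); the spectrum is closed, so its closure is too; and for lambda not in the closure, (D - lambda I) has bounded inverse (the diagonal entries 1/(d_n - lambda) are bounded). For our sequence d_n = 7(-1)^n/n^3, n = 1, 2, 3, ...:
  - {d_n} = {7(-1)^n/n^3 : n ≥ 1}; the only limit point is 0
  - closure = {7(-1)^n/n^3 : n ≥ 1} ∪ {0}
For the norm: a diagonal operator has ||D|| = sup_n |d_n|. Here |d_n| = 7/n^3 is decreasing, so sup_n |d_n| = |d_1| = 7. So ||D|| = 7.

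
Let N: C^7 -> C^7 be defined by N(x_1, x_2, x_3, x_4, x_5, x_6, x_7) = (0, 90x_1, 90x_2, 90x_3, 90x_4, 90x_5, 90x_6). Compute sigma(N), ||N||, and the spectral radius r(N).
sigma(N) = {0}; ||N|| = 90; r(N) = 0. (N is nilpotent with N^7 = 0.)

On C^7, N is a strictly lower-triangular matrix with 90 on the subdiagonal and zeros elsewhere, so its characteristic polynomial is lambda^7 and every eigenvalue is 0: sigma(N) = {0}. For the operator norm, N e_i = 90e_{i+1} for i = 1, ..., 6 and N e_7 = 0, so the singular values of N are 90 (with multiplicity 6) and 0; hence ||N|| = 90. The spectral radius r(N) = max|lambda| = 0. Note ||N|| > r(N) — characteristic of non-normal nilpotent operators. Indeed N^7 = 0.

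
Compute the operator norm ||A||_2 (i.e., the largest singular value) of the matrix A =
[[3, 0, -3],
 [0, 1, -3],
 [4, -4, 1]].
||A||_2 ≈ 6.1238 (= sqrt(largest eigenvalue of A^T A))

||A||_2 = sigma_max(A) = sqrt(lambda_max(A^T A)). Form the symmetric matrix M = A^T A =
[[25, -16, -5],
 [-16, 17, -7],
 [-5, -7, 19]].
Its characteristic polynomial (trace, sum of principal 2x2 minors, determinant of M give the coefficients) is
  p(λ) = det(λ I - M) = λ^3 - 61λ^2 + 893λ - 441.
No integer candidate from the rational root theorem (±divisors of 441) is a root, so the roots are irrational. The cubic discriminant is Δ = 145581104 > 0, so there are three distinct real roots. p(0) = -441 and p(1) = 392 have opposite signs, so a root lies in (0, 1); Newton's method refines it to λ ≈ 0.5116. p(22) = 329 and p(23) = -4 have opposite signs, so a root lies in (22, 23); Newton's method refines it to λ ≈ 22.9877. p(37) = -256 and p(38) = 281 have opposite signs, so a root lies in (37, 38); Newton's method refines it to λ ≈ 37.5007. Check (Vieta): the three roots sum to 61, matching tr M = 61.
So the eigenvalues of A^T A are ≈ 0.5116, 22.9877, 37.5007 (all ≥ 0, as they must be for A^T A). The largest is λ_max ≈ 37.5007, hence ||A||_2 = sqrt(λ_max) ≈ 6.1238.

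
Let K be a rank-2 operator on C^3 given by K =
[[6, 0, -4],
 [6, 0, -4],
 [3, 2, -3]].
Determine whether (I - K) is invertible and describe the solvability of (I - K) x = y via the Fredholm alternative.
(I - K) is singular (det(I - K) = 0, i.e. 1 ∈ sigma(K)). (I - K) x = y is solvable iff y ⊥ ker((I - K)^*) = span{(3, -2, -1)}, i.e. iff 3y_1 - 2y_2 - y_3 = 0. When solvable, x is determined up to adding multiples of (-4, -4, -5) (ker(I - K) = span{(-4, -4, -5)}, dimension 1).

K has rank 2 and factors as K = U V^T = u1 v1^T + u2 v2^T with u1 = (-2, -2, -2), v1 = (-3, 0, 2), u2 = (0, 0, -1), v2 = (3, -2, -1) (multiplying out reproduces the displayed K). The nonzero eigenvalues of U V^T coincide with those of the 2 x 2 matrix G = V^T U = [[v1·u1, v1·u2], [v2·u1, v2·u2]] = [[2, -2], [0, 1]], and by the Sylvester determinant identity det(I_3 - U V^T) = det(I_2 - V^T U) = det([[-1, 2], [0, 0]]) = (-1)(0) - (2)(0) = 0. (Direct check: I - K =
[[-5, 0, 4],
 [-6, 1, 4],
 [-3, -2, 4]]
has determinant 0.) So 1 is an eigenvalue of K and (I - K) is not invertible. The finite-dimensional Fredholm alternative says: either (I - K) is invertible, or ker(I - K) ≠ {0} and then range(I - K) = ker((I - K)^*)^⊥, with dim ker(I - K) = dim ker((I - K)^*). We are in the second case, so we compute both kernels via the 2 x 2 reduction. If (I - U V^T) x = 0 then x = U (V^T x) lies in the column space of U; writing x = U b gives U (I_2 - G) b = 0, and since u1, u2 are independent, (I_2 - G) b = 0. With I_2 - G = [[-1, 2], [0, 0]] (singular, as its determinant is 0) a null vector is b = (2, 1), so ker(I - K) = span{2·u1 + (1)·u2} = span{(-4, -4, -5)}. For the adjoint, (I - K)^* = I - K^T = I - V U^T, and the same argument gives ker((I - K)^*) = {V a : (I_2 - G)^T a = 0}; (I_2 - G)^T = [[-1, 0], [2, 0]] has null vector a = (0, 1), so ker((I - K)^*) = span{0·v1 + (1)·v2} = span{(3, -2, -1)}. (Both kernels are 1-dimensional, matching rank(I - K) = 2.) Therefore (I - K) x = y is solvable iff <y, (3, -2, -1)> = 0, i.e. iff 3y_1 - 2y_2 - y_3 = 0; when solvable the solution set is the line x_p + c·(-4, -4, -5), c ∈ C.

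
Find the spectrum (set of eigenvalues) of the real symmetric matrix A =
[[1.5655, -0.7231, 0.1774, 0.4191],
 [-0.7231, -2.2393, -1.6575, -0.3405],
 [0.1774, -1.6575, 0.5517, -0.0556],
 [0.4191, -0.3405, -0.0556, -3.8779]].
sigma(A) ≈ {-4, -3, 1, 2}

A is real symmetric, so its spectrum consists of real eigenvalues. Expanding the characteristic polynomial of the displayed matrix gives
  det(λ I - A) = p(λ) = λ^4 + (4)λ^3 + (-7)λ^2 + (-22)λ + (24.0013).
Solving p(λ) = 0 yields eigenvalues ≈ -4, -3, 1, 2. (A is shown rounded to 4 decimals, so these recover the underlying integer eigenvalues to within that precision.)
Verification: the trace of A = -4 equals the sum of eigenvalues -4, and det(A) ≈ 24.0013 matches the eigenvalue product 24.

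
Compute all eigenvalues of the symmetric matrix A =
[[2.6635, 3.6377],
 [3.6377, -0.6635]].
sigma(A) ≈ {-3, 5}

A is real symmetric, so its spectrum consists of real eigenvalues. Expanding the characteristic polynomial of the displayed matrix gives
  det(λ I - A) = p(λ) = λ^2 + (-2)λ + (-15).
Solving p(λ) = 0 yields eigenvalues ≈ -3, 5. (A is shown rounded to 4 decimals, so these recover the underlying integer eigenvalues to within that precision.)
Verification: the trace of A = 2 equals the sum of eigenvalues 2, and det(A) ≈ -15.0001 matches the eigenvalue product -15.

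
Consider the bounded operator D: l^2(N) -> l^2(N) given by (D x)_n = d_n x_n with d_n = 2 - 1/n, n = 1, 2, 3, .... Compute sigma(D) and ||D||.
sigma(D) = {2 - 1/n : n ≥ 1} ∪ {2}; ||D|| = 2

A bounded diagonal operator on l^2 with diagonal entries d_n has spectrum equal to the closure of {d_n : n ≥ 1}: every d_n is an eigenvalue (with eigenvector e_n), so {d_n} ⊂ sigma(D); the spectrum is closed, so its closure is too; and for lambda not in the closure, (D - lambda I) has bounded inverse (the diagonal entries 1/(d_n - lambda) are bounded). For our sequence d_n = 2 - 1/n, n = 1, 2, 3, ...:
  - {d_n} = {2 - 1/n : n ≥ 1}; the only limit point is 2
  - closure = {2 - 1/n : n ≥ 1} ∪ {2}
For the norm: a diagonal operator has ||D|| = sup_n |d_n|. Here d_n = 2 - 1/n increases monotonically from d_1 = 1 toward 2, with all terms in [1, 2); so sup_n |d_n| = 2 (the supremum is the limit, not attained). So ||D|| = 2.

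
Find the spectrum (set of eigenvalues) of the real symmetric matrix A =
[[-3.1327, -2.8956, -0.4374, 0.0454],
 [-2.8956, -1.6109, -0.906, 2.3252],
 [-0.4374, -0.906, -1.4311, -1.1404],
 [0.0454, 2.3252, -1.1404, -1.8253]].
sigma(A) ≈ {-6, -3, -1, 2}

A is real symmetric, so its spectrum consists of real eigenvalues. Expanding the characteristic polynomial of the displayed matrix gives
  det(λ I - A) = p(λ) = λ^4 + (8)λ^3 + (7)λ^2 + (-36)λ + (-35.9983).
Solving p(λ) = 0 yields eigenvalues ≈ -6, -3, -1, 2. (A is shown rounded to 4 decimals, so these recover the underlying integer eigenvalues to within that precision.)
Verification: the trace of A = -8 equals the sum of eigenvalues -8, and det(A) ≈ -35.9983 matches the eigenvalue product -36.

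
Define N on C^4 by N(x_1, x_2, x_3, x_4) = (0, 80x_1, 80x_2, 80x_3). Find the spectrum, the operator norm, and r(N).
sigma(N) = {0}; ||N|| = 80; r(N) = 0. (N is nilpotent with N^4 = 0.)

On C^4, N is a strictly lower-triangular matrix with 80 on the subdiagonal and zeros elsewhere, so its characteristic polynomial is lambda^4 and every eigenvalue is 0: sigma(N) = {0}. For the operator norm, N e_i = 80e_{i+1} for i = 1, ..., 3 and N e_4 = 0, so the singular values of N are 80 (with multiplicity 3) and 0; hence ||N|| = 80. The spectral radius r(N) = max|lambda| = 0. Note ||N|| > r(N) — characteristic of non-normal nilpotent operators. Indeed N^4 = 0.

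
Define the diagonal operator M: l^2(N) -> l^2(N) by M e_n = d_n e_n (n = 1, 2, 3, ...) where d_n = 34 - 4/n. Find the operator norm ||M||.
||M|| = 34

For a diagonal operator on l^2 with entries d_n, ||M|| = sup_n |d_n|. Here d_1 = 30, d_2 = 32, ..., and d_n = 34 - 4/n increases monotonically toward 34. All terms lie in [30, 34), so |d_n| = d_n and the supremum is the limit 34, which is not attained by any individual d_n. Hence ||M|| = 34.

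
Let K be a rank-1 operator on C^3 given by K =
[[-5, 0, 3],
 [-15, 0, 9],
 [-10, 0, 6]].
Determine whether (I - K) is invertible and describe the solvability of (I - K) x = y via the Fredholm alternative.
(I - K) is singular (det(I - K) = 0, i.e. 1 ∈ sigma(K)). (I - K) x = y is solvable iff y ⊥ ker((I - K)^*) = span{(-5, 0, 3)}, i.e. iff -5y_1 + 3y_3 = 0. When solvable, the solutions are x = y + c·(1, 3, 2), c arbitrary (ker(I - K) = span{(1, 3, 2)}, dimension 1).

K has rank 1, so it is an outer product K = u v^T: every row of K is a multiple of one row vector. Reading off the entries, u = (1, 3, 2) and v = (-5, 0, 3) (row i of K equals u_i·v^T). A rank-one matrix u v^T satisfies K u = u (v·u) and kills the (2)-dimensional subspace v^⊥, so its characteristic polynomial is lambda^2 (lambda - v·u) with v·u = tr K = 1. Hence the eigenvalues of I - K are 1 (multiplicity 2) and 1 - (1) = 0, so det(I - K) = 0. (Direct check: I - K =
[[6, 0, -3],
 [15, 1, -9],
 [10, 0, -5]]
has determinant 0.) So 1 is an eigenvalue of K and (I - K) is not invertible. The finite-dimensional Fredholm alternative says: either (I - K) is invertible, or ker(I - K) ≠ {0} and then range(I - K) = ker((I - K)^*)^⊥, with dim ker(I - K) = dim ker((I - K)^*). We are in the second case, so we need both kernels. Kernel of I - K: (I - K) u = u - u (v·u) = u - u = 0, so ker(I - K) = span{u} = span{(1, 3, 2)} (it is exactly 1-dimensional because rank(I - K) = 2). Kernel of the adjoint: K is real, so (I - K)^* = I - K^T = I - v u^T, and (I - v u^T) v = v - v (u·v) = 0; hence ker((I - K)^*) = span{v} = span{(-5, 0, 3)}. Therefore (I - K) x = y is solvable iff <y, v> = 0, i.e. iff -5y_1 + 3y_3 = 0. When this holds, K y = u (v·y) = 0, so (I - K) y = y and x = y is a particular solution; the full solution set is the line x = y + c·u = y + c·(1, 3, 2), c ∈ C.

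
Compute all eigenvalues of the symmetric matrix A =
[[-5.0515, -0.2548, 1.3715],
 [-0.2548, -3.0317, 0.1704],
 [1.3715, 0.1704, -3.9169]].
sigma(A) ≈ {-6, -3} (-3 with multiplicity 2)

A is real symmetric, so its spectrum consists of real eigenvalues. Expanding the characteristic polynomial of the displayed matrix gives
  det(λ I - A) = p(λ) = λ^3 + (12)λ^2 + (45)λ + (54.0013).
Solving p(λ) = 0 yields eigenvalues ≈ -6, -3, -3. (A is shown rounded to 4 decimals, so these recover the underlying integer eigenvalues to within that precision.)
Verification: the trace of A = -12 equals the sum of eigenvalues -12, and det(A) ≈ -54.0013 matches the eigenvalue product -54.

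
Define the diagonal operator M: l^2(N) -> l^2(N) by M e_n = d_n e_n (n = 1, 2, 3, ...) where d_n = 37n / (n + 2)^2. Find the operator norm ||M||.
||M|| = 37/8 (attained at n = 2)

For M diagonal, ||M|| = sup_n |d_n|. Treat f(x) = 37x / (x + 2)^2 for real x > 0. By the quotient rule, f'(x) = 37(2 - x)/(x + 2)^3, which is positive for x < 2 and negative for x > 2. So f has a unique maximum at x = 2, and since 2 is a positive integer, the supremum over n ≥ 1 is attained at n = 2: d_2 = 37·2/(2 + 2)^2 = 37·2/16 = 37/8. Hence ||M|| = 37/8.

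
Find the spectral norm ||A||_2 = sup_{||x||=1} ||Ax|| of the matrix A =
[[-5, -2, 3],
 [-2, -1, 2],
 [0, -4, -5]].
||A||_2 ≈ 7.2925 (= sqrt(largest eigenvalue of A^T A))

||A||_2 = sigma_max(A) = sqrt(lambda_max(A^T A)). Form the symmetric matrix M = A^T A =
[[29, 12, -19],
 [12, 21, 12],
 [-19, 12, 38]].
Its characteristic polynomial (trace, sum of principal 2x2 minors, determinant of M give the coefficients) is
  p(λ) = det(λ I - M) = λ^3 - 88λ^2 + 1860λ - 441.
No integer candidate from the rational root theorem (±divisors of 441) is a root, so the roots are irrational. The cubic discriminant is Δ = 1143642645 > 0, so there are three distinct real roots. p(0) = -441 and p(1) = 1332 have opposite signs, so a root lies in (0, 1); Newton's method refines it to λ ≈ 0.2398. p(34) = 375 and p(35) = -266 have opposite signs, so a root lies in (34, 35); Newton's method refines it to λ ≈ 34.5791. p(53) = -176 and p(54) = 855 have opposite signs, so a root lies in (53, 54); Newton's method refines it to λ ≈ 53.1811. Check (Vieta): the three roots sum to 88, matching tr M = 88.
So the eigenvalues of A^T A are ≈ 0.2398, 34.5791, 53.1811 (all ≥ 0, as they must be for A^T A). The largest is λ_max ≈ 53.1811, hence ||A||_2 = sqrt(λ_max) ≈ 7.2925.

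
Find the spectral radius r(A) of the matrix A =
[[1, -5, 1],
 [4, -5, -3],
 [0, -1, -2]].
r(A) ≈ 3.3331

The eigenvalues of A are the roots of its characteristic polynomial. With M = A (coefficients from the trace, the sum of principal 2x2 minors, and det A):
  p(λ) = det(λ I - M) = λ^3 + 6λ^2 + 20λ + 37.
No integer candidate from the rational root theorem (±divisors of 37) is a root, so the roots are irrational. The cubic discriminant is Δ = -6611 < 0, so there is one real root and a complex-conjugate pair. p(-4) = -11 and p(-3) = 4 have opposite signs, so a root lies in (-4, -3); Newton's method refines it to λ ≈ -3.3306. Dividing out (λ - (-3.3306)) leaves approximately λ^2 + 2.6694λ + 11.1093. For λ^2 + 2.6694λ + 11.1093 the discriminant is -37.3111. It is negative, so the remaining roots are the complex-conjugate pair λ ≈ -1.3347 ± 3.0541i. Their product equals the constant term, so |λ|^2 ≈ 11.1093 and |λ| ≈ 3.3331.
Thus the eigenvalues (to 4 decimals) are -3.3306 (modulus 3.3306); -1.3347 ± 3.0541i (modulus 3.3331). The spectral radius is the largest modulus: r(A) ≈ 3.3331. (Cross-check: r(A) ≤ ||A||_2 ≈ 8.2936; equality holds whenever A is normal, though it can also hold for some non-normal A.)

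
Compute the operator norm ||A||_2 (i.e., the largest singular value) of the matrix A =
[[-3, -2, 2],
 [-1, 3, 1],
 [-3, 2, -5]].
||A||_2 ≈ 6.3025 (= sqrt(largest eigenvalue of A^T A))

||A||_2 = sigma_max(A) = sqrt(lambda_max(A^T A)). Form the symmetric matrix M = A^T A =
[[19, -3, 8],
 [-3, 17, -11],
 [8, -11, 30]].
Its characteristic polynomial (trace, sum of principal 2x2 minors, determinant of M give the coefficients) is
  p(λ) = det(λ I - M) = λ^3 - 66λ^2 + 1209λ - 6561.
No integer candidate from the rational root theorem (±divisors of 6561) is a root, so the roots are irrational. The cubic discriminant is Δ = 14598441 > 0, so there are three distinct real roots. p(10) = -71 and p(11) = 83 have opposite signs, so a root lies in (10, 11); Newton's method refines it to λ ≈ 10.4068. p(15) = 99 and p(16) = -17 have opposite signs, so a root lies in (15, 16); Newton's method refines it to λ ≈ 15.8719. p(39) = -477 and p(40) = 199 have opposite signs, so a root lies in (39, 40); Newton's method refines it to λ ≈ 39.7213. Check (Vieta): the three roots sum to 66, matching tr M = 66.
So the eigenvalues of A^T A are ≈ 10.4068, 15.8719, 39.7213 (all ≥ 0, as they must be for A^T A). The largest is λ_max ≈ 39.7213, hence ||A||_2 = sqrt(λ_max) ≈ 6.3025.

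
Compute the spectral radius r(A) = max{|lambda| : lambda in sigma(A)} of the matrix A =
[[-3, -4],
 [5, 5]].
r(A) = sqrt(5) ≈ 2.2361

The eigenvalues of A are the roots of its characteristic polynomial. With M = A (coefficients from the trace and determinant):
  p(λ) = det(λ I - M) = λ^2 - 2λ + 5.
For λ^2 - 2λ + 5 the discriminant is -16. It is negative, so the roots are the complex-conjugate pair λ = 1 ± (sqrt(16)/2) i ≈ 1 ± 2i. For a conjugate pair the product of the roots equals the constant term, so |λ|^2 = 5 and |λ| = sqrt(5) ≈ 2.2361.
Thus the eigenvalues (to 4 decimals) are 1 ± 2i (modulus 2.2361). The spectral radius is the largest modulus: r(A) = sqrt(5) ≈ 2.2361. (Cross-check: r(A) ≤ ||A||_2 ≈ 8.6409; equality holds whenever A is normal, though it can also hold for some non-normal A.)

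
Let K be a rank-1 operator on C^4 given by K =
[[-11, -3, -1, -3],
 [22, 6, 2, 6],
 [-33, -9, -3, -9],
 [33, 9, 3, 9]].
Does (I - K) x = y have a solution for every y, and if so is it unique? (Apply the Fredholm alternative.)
(I - K) is singular (det(I - K) = 0, i.e. 1 ∈ sigma(K)). (I - K) x = y is solvable iff y ⊥ ker((I - K)^*) = span{(-11, -3, -1, -3)}, i.e. iff -11y_1 - 3y_2 - y_3 - 3y_4 = 0. When solvable, the solutions are x = y + c·(1, -2, 3, -3), c arbitrary (ker(I - K) = span{(1, -2, 3, -3)}, dimension 1).

K has rank 1, so it is an outer product K = u v^T: every row of K is a multiple of one row vector. Reading off the entries, u = (1, -2, 3, -3) and v = (-11, -3, -1, -3) (row i of K equals u_i·v^T). A rank-one matrix u v^T satisfies K u = u (v·u) and kills the (3)-dimensional subspace v^⊥, so its characteristic polynomial is lambda^3 (lambda - v·u) with v·u = tr K = 1. Hence the eigenvalues of I - K are 1 (multiplicity 3) and 1 - (1) = 0, so det(I - K) = 0. (Direct check: I - K =
[[12, 3, 1, 3],
 [-22, -5, -2, -6],
 [33, 9, 4, 9],
 [-33, -9, -3, -8]]
has determinant 0.) So 1 is an eigenvalue of K and (I - K) is not invertible. The finite-dimensional Fredholm alternative says: either (I - K) is invertible, or ker(I - K) ≠ {0} and then range(I - K) = ker((I - K)^*)^⊥, with dim ker(I - K) = dim ker((I - K)^*). We are in the second case, so we need both kernels. Kernel of I - K: (I - K) u = u - u (v·u) = u - u = 0, so ker(I - K) = span{u} = span{(1, -2, 3, -3)} (it is exactly 1-dimensional because rank(I - K) = 3). Kernel of the adjoint: K is real, so (I - K)^* = I - K^T = I - v u^T, and (I - v u^T) v = v - v (u·v) = 0; hence ker((I - K)^*) = span{v} = span{(-11, -3, -1, -3)}. Therefore (I - K) x = y is solvable iff <y, v> = 0, i.e. iff -11y_1 - 3y_2 - y_3 - 3y_4 = 0. When this holds, K y = u (v·y) = 0, so (I - K) y = y and x = y is a particular solution; the full solution set is the line x = y + c·u = y + c·(1, -2, 3, -3), c ∈ C.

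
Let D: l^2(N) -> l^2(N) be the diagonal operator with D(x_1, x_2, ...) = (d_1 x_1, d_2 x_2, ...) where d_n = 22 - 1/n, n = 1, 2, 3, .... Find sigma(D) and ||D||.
sigma(D) = {22 - 1/n : n ≥ 1} ∪ {22}; ||D|| = 22

A bounded diagonal operator on l^2 with diagonal entries d_n has spectrum equal to the closure of {d_n : n ≥ 1}: every d_n is an eigenvalue (with eigenvector e_n), so {d_n} ⊂ sigma(D); the spectrum is closed, so its closure is too; and for lambda not in the closure, (D - lambda I) has bounded inverse (the diagonal entries 1/(d_n - lambda) are bounded). For our sequence d_n = 22 - 1/n, n = 1, 2, 3, ...:
  - {d_n} = {22 - 1/n : n ≥ 1}; the only limit point is 22
  - closure = {22 - 1/n : n ≥ 1} ∪ {22}
For the norm: a diagonal operator has ||D|| = sup_n |d_n|. Here d_n = 22 - 1/n increases monotonically from d_1 = 21 toward 22, with all terms in [21, 22); so sup_n |d_n| = 22 (the supremum is the limit, not attained). So ||D|| = 22.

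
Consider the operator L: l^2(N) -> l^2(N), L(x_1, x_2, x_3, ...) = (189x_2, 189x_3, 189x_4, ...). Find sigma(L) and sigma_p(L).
sigma(L) = closed disk {z in C : |z| ≤ 189}; sigma_p(L) = open disk {z in C : |z| < 189}

Note L = 189·V where V is the unit left shift (V x)_k = x_{k+1}; so sigma(L) = 189·sigma(V) and ||L|| = 189||V||. ||L x||^2 = 35721sum_{k≥2} |x_k|^2 ≤ 35721||x||^2, with equality on {x : x_1 = 0}, so ||L|| = 189. For any lambda with |lambda| < 189, set r = lambda/189 (|r| < 1); the vector x = (1, r, r^2, ...) is in l^2 and satisfies L x = 189(r, r^2, ...) = lambda x, so lambda is an eigenvalue. On the boundary |lambda| = 189 the geometric series diverges, so no l^2 eigenvector exists, but these lambda lie in the approximate point spectrum. Hence sigma(L) is the closed disk of radius 189 and sigma_p(L) is the open disk.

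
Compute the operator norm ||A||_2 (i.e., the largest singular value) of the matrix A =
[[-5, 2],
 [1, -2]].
||A||_2 = sqrt(32) ≈ 5.6569 (= sqrt(largest eigenvalue of A^T A))

||A||_2 = sigma_max(A) = sqrt(lambda_max(A^T A)). Form the symmetric matrix M = A^T A =
[[26, -12],
 [-12, 8]].
Its characteristic polynomial (trace, determinant of M give the coefficients) is
  p(λ) = det(λ I - M) = λ^2 - 34λ + 64.
For λ^2 - 34λ + 64 the discriminant is 900. It is a perfect square (30^2), so the roots are rational: λ = (34 ± 30)/2 = 32, 2.
So the eigenvalues of A^T A are ≈ 2, 32 (all ≥ 0, as they must be for A^T A). The largest is λ_max = 32, hence ||A||_2 = sqrt(λ_max) = sqrt(32) ≈ 5.6569.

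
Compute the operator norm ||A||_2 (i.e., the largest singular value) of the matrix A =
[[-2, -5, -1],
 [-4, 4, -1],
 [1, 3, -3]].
||A||_2 ≈ 7.2097 (= sqrt(largest eigenvalue of A^T A))

||A||_2 = sigma_max(A) = sqrt(lambda_max(A^T A)). Form the symmetric matrix M = A^T A =
[[21, -3, 3],
 [-3, 50, -8],
 [3, -8, 11]].
Its characteristic polynomial (trace, sum of principal 2x2 minors, determinant of M give the coefficients) is
  p(λ) = det(λ I - M) = λ^3 - 82λ^2 + 1749λ - 9801.
No integer candidate from the rational root theorem (±divisors of 9801) is a root, so the roots are irrational. The cubic discriminant is Δ = 260028153 > 0, so there are three distinct real roots. p(8) = -545 and p(9) = 27 have opposite signs, so a root lies in (8, 9); Newton's method refines it to λ ≈ 8.948. p(21) = 27 and p(22) = -363 have opposite signs, so a root lies in (21, 22); Newton's method refines it to λ ≈ 21.0723. p(51) = -1233 and p(52) = 27 have opposite signs, so a root lies in (51, 52); Newton's method refines it to λ ≈ 51.9797. Check (Vieta): the three roots sum to 82, matching tr M = 82.
So the eigenvalues of A^T A are ≈ 8.948, 21.0723, 51.9797 (all ≥ 0, as they must be for A^T A). The largest is λ_max ≈ 51.9797, hence ||A||_2 = sqrt(λ_max) ≈ 7.2097.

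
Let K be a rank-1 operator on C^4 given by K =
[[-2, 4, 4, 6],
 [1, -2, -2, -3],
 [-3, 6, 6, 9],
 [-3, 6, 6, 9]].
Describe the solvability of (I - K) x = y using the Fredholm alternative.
(I - K) is invertible (det(I - K) = -10 ≠ 0), so for every y in C^4 the equation (I - K) x = y has a unique solution.

K has rank 1, so it is an outer product K = u v^T: every row of K is a multiple of one row vector. Reading off the entries, u = (-2, 1, -3, -3) and v = (1, -2, -2, -3) (row i of K equals u_i·v^T). A rank-one matrix u v^T satisfies K u = u (v·u) and kills the (3)-dimensional subspace v^⊥, so its characteristic polynomial is lambda^3 (lambda - v·u) with v·u = tr K = 11. Hence the eigenvalues of I - K are 1 (multiplicity 3) and 1 - (11) = -10, so det(I - K) = -10. (Direct check: I - K =
[[3, -4, -4, -6],
 [-1, 3, 2, 3],
 [3, -6, -5, -9],
 [3, -6, -6, -8]]
has determinant -10.) The finite-dimensional Fredholm alternative says: either (I - K) is invertible, or ker(I - K) ≠ {0} and then range(I - K) = ker((I - K)^*)^⊥, with dim ker(I - K) = dim ker((I - K)^*). Since det(I - K) ≠ 0, 1 is not an eigenvalue of K and ker(I - K) = {0}, so we are in the first case: for every y there is a unique x = (I - K)^(-1) y. Explicitly, by the Sherman–Morrison formula, (I - u v^T)^(-1) = I + u v^T/(1 - v·u), i.e. (I - K)^(-1) = I + K/(-10).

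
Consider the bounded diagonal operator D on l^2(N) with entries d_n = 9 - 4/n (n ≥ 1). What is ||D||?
||D|| = 9

For a diagonal operator on l^2 with entries d_n, ||D|| = sup_n |d_n|. Here d_1 = 5, d_2 = 7, ..., and d_n = 9 - 4/n increases monotonically toward 9. All terms lie in [5, 9), so |d_n| = d_n and the supremum is the limit 9, which is not attained by any individual d_n. Hence ||D|| = 9.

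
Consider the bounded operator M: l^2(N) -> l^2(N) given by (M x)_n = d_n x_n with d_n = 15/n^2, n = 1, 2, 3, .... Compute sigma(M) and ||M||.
sigma(M) = {15/n^2 : n ≥ 1} ∪ {0}; ||M|| = 15

A bounded diagonal operator on l^2 with diagonal entries d_n has spectrum equal to the closure of {d_n : n ≥ 1}: every d_n is an eigenvalue (with eigenvector e_n), so {d_n} ⊂ sigma(M); the spectrum is closed, so its closure is too; and for lambda not in the closure, (M - lambda I) has bounded inverse (the diagonal entries 1/(d_n - lambda) are bounded). For our sequence d_n = 15/n^2, n = 1, 2, 3, ...:
  - {d_n} = {15/n^2 : n ≥ 1}; the only limit point is 0
  - closure = {15/n^2 : n ≥ 1} ∪ {0}
For the norm: a diagonal operator has ||M|| = sup_n |d_n|. Here d_n = 15/n^2 is positive and decreasing, so sup_n |d_n| = d_1 = 15. So ||M|| = 15.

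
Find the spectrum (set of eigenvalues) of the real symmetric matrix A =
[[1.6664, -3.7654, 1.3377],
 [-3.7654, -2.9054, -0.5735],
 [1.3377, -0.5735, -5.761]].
sigma(A) ≈ {-6, -5, 4}

A is real symmetric, so its spectrum consists of real eigenvalues. Expanding the characteristic polynomial of the displayed matrix gives
  det(λ I - A) = p(λ) = λ^3 + (7)λ^2 + (-14)λ + (-120.0014).
Solving p(λ) = 0 yields eigenvalues ≈ -6, -5, 4. (A is shown rounded to 4 decimals, so these recover the underlying integer eigenvalues to within that precision.)
Verification: the trace of A = -7 equals the sum of eigenvalues -7, and det(A) ≈ 120.0014 matches the eigenvalue product 120.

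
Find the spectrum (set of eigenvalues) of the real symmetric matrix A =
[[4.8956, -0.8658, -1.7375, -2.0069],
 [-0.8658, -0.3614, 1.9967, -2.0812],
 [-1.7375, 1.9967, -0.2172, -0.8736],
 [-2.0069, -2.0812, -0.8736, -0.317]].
sigma(A) ≈ {-3, -2, 3, 6}

A is real symmetric, so its spectrum consists of real eigenvalues. Expanding the characteristic polynomial of the displayed matrix gives
  det(λ I - A) = p(λ) = λ^4 + (-4)λ^3 + (-21)λ^2 + (36)λ + (107.9986).
Solving p(λ) = 0 yields eigenvalues ≈ -3, -2, 3, 6. (A is shown rounded to 4 decimals, so these recover the underlying integer eigenvalues to within that precision.)
Verification: the trace of A = 4 equals the sum of eigenvalues 4, and det(A) ≈ 107.9986 matches the eigenvalue product 108.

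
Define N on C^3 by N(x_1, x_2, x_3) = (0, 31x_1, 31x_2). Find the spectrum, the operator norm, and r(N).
sigma(N) = {0}; ||N|| = 31; r(N) = 0. (N is nilpotent with N^3 = 0.)

On C^3, N is a strictly lower-triangular matrix with 31 on the subdiagonal and zeros elsewhere, so its characteristic polynomial is lambda^3 and every eigenvalue is 0: sigma(N) = {0}. For the operator norm, N e_i = 31e_{i+1} for i = 1, ..., 2 and N e_3 = 0, so the singular values of N are 31 (with multiplicity 2) and 0; hence ||N|| = 31. The spectral radius r(N) = max|lambda| = 0. Note ||N|| > r(N) — characteristic of non-normal nilpotent operators. Indeed N^3 = 0.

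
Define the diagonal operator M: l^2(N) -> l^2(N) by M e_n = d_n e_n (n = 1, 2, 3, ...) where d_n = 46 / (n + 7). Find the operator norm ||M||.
||M|| = 23/4 (attained at n = 1)

For M diagonal, ||M|| = sup_n |d_n| = sup_n 46/(n + 7). This is positive and strictly decreasing in n, so the supremum is attained at n = 1: d_1 = 46/(1 + 7) = 23/4. Hence ||M|| = 23/4.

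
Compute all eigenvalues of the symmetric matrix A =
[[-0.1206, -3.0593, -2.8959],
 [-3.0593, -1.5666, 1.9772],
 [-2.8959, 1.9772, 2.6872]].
sigma(A) ≈ {-4, -1, 6}

A is real symmetric, so its spectrum consists of real eigenvalues. Expanding the characteristic polynomial of the displayed matrix gives
  det(λ I - A) = p(λ) = λ^3 + (-1)λ^2 + (-26)λ + (-24).
Solving p(λ) = 0 yields eigenvalues ≈ -4, -1, 6. (A is shown rounded to 4 decimals, so these recover the underlying integer eigenvalues to within that precision.)
Verification: the trace of A = 1 equals the sum of eigenvalues 1, and det(A) ≈ 24.0004 matches the eigenvalue product 24.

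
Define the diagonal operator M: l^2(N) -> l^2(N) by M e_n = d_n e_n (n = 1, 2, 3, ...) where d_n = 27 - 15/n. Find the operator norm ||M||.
||M|| = 27

For a diagonal operator on l^2 with entries d_n, ||M|| = sup_n |d_n|. Here d_1 = 12, d_2 = 39/2, ..., and d_n = 27 - 15/n increases monotonically toward 27. All terms lie in [12, 27), so |d_n| = d_n and the supremum is the limit 27, which is not attained by any individual d_n. Hence ||M|| = 27.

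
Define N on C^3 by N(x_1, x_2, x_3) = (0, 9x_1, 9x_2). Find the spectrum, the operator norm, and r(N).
sigma(N) = {0}; ||N|| = 9; r(N) = 0. (N is nilpotent with N^3 = 0.)

On C^3, N is a strictly lower-triangular matrix with 9 on the subdiagonal and zeros elsewhere, so its characteristic polynomial is lambda^3 and every eigenvalue is 0: sigma(N) = {0}. For the operator norm, N e_i = 9e_{i+1} for i = 1, ..., 2 and N e_3 = 0, so the singular values of N are 9 (with multiplicity 2) and 0; hence ||N|| = 9. The spectral radius r(N) = max|lambda| = 0. Note ||N|| > r(N) — characteristic of non-normal nilpotent operators. Indeed N^3 = 0.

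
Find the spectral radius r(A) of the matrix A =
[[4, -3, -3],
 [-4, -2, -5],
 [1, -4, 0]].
r(A) ≈ 6.5032

The eigenvalues of A are the roots of its characteristic polynomial. With M = A (coefficients from the trace, the sum of principal 2x2 minors, and det A):
  p(λ) = det(λ I - M) = λ^3 - 2λ^2 - 37λ + 119.
No integer candidate from the rational root theorem (±divisors of 119) is a root, so the roots are irrational. The cubic discriminant is Δ = -11943 < 0, so there is one real root and a complex-conjugate pair. p(-7) = -63 and p(-6) = 53 have opposite signs, so a root lies in (-7, -6); Newton's method refines it to λ ≈ -6.5032. Dividing out (λ - (-6.5032)) leaves approximately λ^2 - 8.5032λ + 18.2986. For λ^2 - 8.5032λ + 18.2986 the discriminant is -0.8893. It is negative, so the remaining roots are the complex-conjugate pair λ ≈ 4.2516 ± 0.4715i. Their product equals the constant term, so |λ|^2 ≈ 18.2986 and |λ| ≈ 4.2777.
Thus the eigenvalues (to 4 decimals) are -6.5032 (modulus 6.5032); 4.2516 ± 0.4715i (modulus 4.2777). The spectral radius is the largest modulus: r(A) ≈ 6.5032. (Cross-check: r(A) ≤ ||A||_2 ≈ 7.1205; equality holds whenever A is normal, though it can also hold for some non-normal A.)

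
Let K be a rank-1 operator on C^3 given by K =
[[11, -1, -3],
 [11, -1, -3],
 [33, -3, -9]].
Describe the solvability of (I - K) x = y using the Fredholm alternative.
(I - K) is singular (det(I - K) = 0, i.e. 1 ∈ sigma(K)). (I - K) x = y is solvable iff y ⊥ ker((I - K)^*) = span{(11, -1, -3)}, i.e. iff 11y_1 - y_2 - 3y_3 = 0. When solvable, the solutions are x = y + c·(1, 1, 3), c arbitrary (ker(I - K) = span{(1, 1, 3)}, dimension 1).

K has rank 1, so it is an outer product K = u v^T: every row of K is a multiple of one row vector. Reading off the entries, u = (1, 1, 3) and v = (11, -1, -3) (row i of K equals u_i·v^T). A rank-one matrix u v^T satisfies K u = u (v·u) and kills the (2)-dimensional subspace v^⊥, so its characteristic polynomial is lambda^2 (lambda - v·u) with v·u = tr K = 1. Hence the eigenvalues of I - K are 1 (multiplicity 2) and 1 - (1) = 0, so det(I - K) = 0. (Direct check: I - K =
[[-10, 1, 3],
 [-11, 2, 3],
 [-33, 3, 10]]
has determinant 0.) So 1 is an eigenvalue of K and (I - K) is not invertible. The finite-dimensional Fredholm alternative says: either (I - K) is invertible, or ker(I - K) ≠ {0} and then range(I - K) = ker((I - K)^*)^⊥, with dim ker(I - K) = dim ker((I - K)^*). We are in the second case, so we need both kernels. Kernel of I - K: (I - K) u = u - u (v·u) = u - u = 0, so ker(I - K) = span{u} = span{(1, 1, 3)} (it is exactly 1-dimensional because rank(I - K) = 2). Kernel of the adjoint: K is real, so (I - K)^* = I - K^T = I - v u^T, and (I - v u^T) v = v - v (u·v) = 0; hence ker((I - K)^*) = span{v} = span{(11, -1, -3)}. Therefore (I - K) x = y is solvable iff <y, v> = 0, i.e. iff 11y_1 - y_2 - 3y_3 = 0. When this holds, K y = u (v·y) = 0, so (I - K) y = y and x = y is a particular solution; the full solution set is the line x = y + c·u = y + c·(1, 1, 3), c ∈ C.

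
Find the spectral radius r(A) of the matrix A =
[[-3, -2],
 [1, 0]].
r(A) = 2

The eigenvalues of A are the roots of its characteristic polynomial. With M = A (coefficients from the trace and determinant):
  p(λ) = det(λ I - M) = λ^2 + 3λ + 2.
For λ^2 + 3λ + 2 the discriminant is 1. It is a perfect square (1^2), so the roots are rational: λ = (-3 ± 1)/2 = -1, -2.
Thus the eigenvalues (to 4 decimals) are -1 (modulus 1); -2 (modulus 2). The spectral radius is the largest modulus: r(A) = 2. (Cross-check: r(A) ≤ ||A||_2 ≈ 3.7025; equality holds whenever A is normal, though it can also hold for some non-normal A.)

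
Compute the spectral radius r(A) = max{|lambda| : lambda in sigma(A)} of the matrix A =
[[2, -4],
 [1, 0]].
r(A) = 2

The eigenvalues of A are the roots of its characteristic polynomial. With M = A (coefficients from the trace and determinant):
  p(λ) = det(λ I - M) = λ^2 - 2λ + 4.
For λ^2 - 2λ + 4 the discriminant is -12. It is negative, so the roots are the complex-conjugate pair λ = 1 ± (sqrt(12)/2) i ≈ 1 ± 1.7321i. For a conjugate pair the product of the roots equals the constant term, so |λ|^2 = 4 and |λ| = sqrt(4) = 2.
Thus the eigenvalues (to 4 decimals) are 1 ± 1.7321i (modulus 2). The spectral radius is the largest modulus: r(A) = 2. (Cross-check: r(A) ≤ ||A||_2 ≈ 4.4954; equality holds whenever A is normal, though it can also hold for some non-normal A.)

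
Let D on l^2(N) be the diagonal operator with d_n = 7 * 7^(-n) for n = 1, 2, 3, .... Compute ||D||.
||D|| = 1 (attained at n = 1)

For D diagonal, ||D|| = sup_n |d_n|. The sequence d_n = 7 * 7^(-n) is positive and strictly decreasing (ratio 7^(-1) < 1), so the supremum is d_1 = 7/7 = 1. Hence ||D|| = 1.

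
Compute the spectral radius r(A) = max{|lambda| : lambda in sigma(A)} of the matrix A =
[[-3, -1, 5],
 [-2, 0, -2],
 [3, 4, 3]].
r(A) ≈ 5.4531

The eigenvalues of A are the roots of its characteristic polynomial. With M = A (coefficients from the trace, the sum of principal 2x2 minors, and det A):
  p(λ) = det(λ I - M) = λ^3 - 18λ + 64.
No integer candidate from the rational root theorem (±divisors of 64) is a root, so the roots are irrational. The cubic discriminant is Δ = -87264 < 0, so there is one real root and a complex-conjugate pair. p(-6) = -44 and p(-5) = 29 have opposite signs, so a root lies in (-6, -5); Newton's method refines it to λ ≈ -5.4531. Dividing out (λ - (-5.4531)) leaves approximately λ^2 - 5.4531λ + 11.7364. For λ^2 - 5.4531λ + 11.7364 the discriminant is -17.2093. It is negative, so the remaining roots are the complex-conjugate pair λ ≈ 2.7266 ± 2.0742i. Their product equals the constant term, so |λ|^2 ≈ 11.7364 and |λ| ≈ 3.4258.
Thus the eigenvalues (to 4 decimals) are -5.4531 (modulus 5.4531); 2.7266 ± 2.0742i (modulus 3.4258). The spectral radius is the largest modulus: r(A) ≈ 5.4531. (Cross-check: r(A) ≤ ||A||_2 ≈ 6.3802; equality holds whenever A is normal, though it can also hold for some non-normal A.)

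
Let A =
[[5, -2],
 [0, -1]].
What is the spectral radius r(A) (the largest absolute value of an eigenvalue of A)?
r(A) = 5

The eigenvalues of A are the roots of its characteristic polynomial. With M = A (coefficients from the trace and determinant):
  p(λ) = det(λ I - M) = λ^2 - 4λ - 5.
For λ^2 - 4λ - 5 the discriminant is 36. It is a perfect square (6^2), so the roots are rational: λ = (4 ± 6)/2 = 5, -1.
Thus the eigenvalues (to 4 decimals) are 5 (modulus 5); -1 (modulus 1). The spectral radius is the largest modulus: r(A) = 5. (Cross-check: r(A) ≤ ||A||_2 ≈ 5.3983; equality holds whenever A is normal, though it can also hold for some non-normal A.)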